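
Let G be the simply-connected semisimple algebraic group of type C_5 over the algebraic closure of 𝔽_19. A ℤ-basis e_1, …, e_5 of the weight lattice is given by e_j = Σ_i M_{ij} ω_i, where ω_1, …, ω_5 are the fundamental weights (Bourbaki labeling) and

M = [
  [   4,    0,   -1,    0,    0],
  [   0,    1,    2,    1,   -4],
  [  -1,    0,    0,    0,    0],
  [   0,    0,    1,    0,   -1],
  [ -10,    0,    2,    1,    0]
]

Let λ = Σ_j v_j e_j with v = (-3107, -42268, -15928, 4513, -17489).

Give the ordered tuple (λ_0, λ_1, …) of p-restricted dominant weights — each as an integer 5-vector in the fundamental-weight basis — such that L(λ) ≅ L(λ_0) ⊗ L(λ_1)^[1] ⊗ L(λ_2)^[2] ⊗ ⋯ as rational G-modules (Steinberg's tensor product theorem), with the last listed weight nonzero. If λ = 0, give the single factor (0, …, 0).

((4, 3, 10, 3, 3), (13, 18, 11, 6, 6), (9, 0, 8, 4, 10))

Converting to the ω-basis (c_i = row i of M dotted with v = (-3107, -42268, -15928, 4513, -17489)):
  c_1 = (4)·(-3107) + (0)·(-42268) + (-1)·(-15928) + (0)·(4513) + (0)·(-17489) = 3500
  c_2 = (0)·(-3107) + (1)·(-42268) + (2)·(-15928) + (1)·(4513) + (-4)·(-17489) = 345
  c_3 = (-1)·(-3107) + (0)·(-42268) + (0)·(-15928) + (0)·(4513) + (0)·(-17489) = 3107
  c_4 = (0)·(-3107) + (0)·(-42268) + (1)·(-15928) + (0)·(4513) + (-1)·(-17489) = 1561
  c_5 = (-10)·(-3107) + (0)·(-42268) + (2)·(-15928) + (1)·(4513) + (0)·(-17489) = 3727
Base-19 expansion of each c_i:
  c_1 = 3500 = 4·19^0 + 13·19^1 + 9·19^2
  c_2 = 345 = 3·19^0 + 18·19^1
  c_3 = 3107 = 10·19^0 + 11·19^1 + 8·19^2
  c_4 = 1561 = 3·19^0 + 6·19^1 + 4·19^2
  c_5 = 3727 = 3·19^0 + 6·19^1 + 10·19^2
λ_0 = (4, 3, 10, 3, 3)
λ_1 = (13, 18, 11, 6, 6)
λ_2 = (9, 0, 8, 4, 10)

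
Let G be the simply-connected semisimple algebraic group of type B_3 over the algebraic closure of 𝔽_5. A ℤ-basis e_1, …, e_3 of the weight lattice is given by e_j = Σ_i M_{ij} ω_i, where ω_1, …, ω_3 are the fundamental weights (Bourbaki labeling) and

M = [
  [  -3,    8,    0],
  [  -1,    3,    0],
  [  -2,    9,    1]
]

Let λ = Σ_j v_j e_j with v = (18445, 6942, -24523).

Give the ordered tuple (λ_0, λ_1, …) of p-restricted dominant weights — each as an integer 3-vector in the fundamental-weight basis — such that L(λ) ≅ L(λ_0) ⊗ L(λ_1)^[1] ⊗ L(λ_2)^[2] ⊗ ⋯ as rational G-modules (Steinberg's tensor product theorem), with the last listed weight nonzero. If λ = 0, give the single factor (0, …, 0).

((1, 1, 0), (0, 1, 3), (3, 0, 2), (1, 4, 3), (0, 3, 1))

Change of basis e → ω: c = M·v where v = (18445, 6942, -24523):
  c_1 = (-3)·(18445) + 8·6942 + (0)·(-24523) = 201
  c_2 = (-1)·(18445) + 3·6942 + (0)·(-24523) = 2381
  c_3 = (-2)·(18445) + 9·6942 + (1)·(-24523) = 1065
Expand coordinatewise in base 5:
  c_1 = 201 = 1·5^0 + 0·5^1 + 3·5^2 + 1·5^3
  c_2 = 2381 = 1·5^0 + 1·5^1 + 0·5^2 + 4·5^3 + 3·5^4
  c_3 = 1065 = 0·5^0 + 3·5^1 + 2·5^2 + 3·5^3 + 1·5^4
λ_0 = (1, 1, 0)
λ_1 = (0, 1, 3)
λ_2 = (3, 0, 2)
λ_3 = (1, 4, 3)
λ_4 = (0, 3, 1)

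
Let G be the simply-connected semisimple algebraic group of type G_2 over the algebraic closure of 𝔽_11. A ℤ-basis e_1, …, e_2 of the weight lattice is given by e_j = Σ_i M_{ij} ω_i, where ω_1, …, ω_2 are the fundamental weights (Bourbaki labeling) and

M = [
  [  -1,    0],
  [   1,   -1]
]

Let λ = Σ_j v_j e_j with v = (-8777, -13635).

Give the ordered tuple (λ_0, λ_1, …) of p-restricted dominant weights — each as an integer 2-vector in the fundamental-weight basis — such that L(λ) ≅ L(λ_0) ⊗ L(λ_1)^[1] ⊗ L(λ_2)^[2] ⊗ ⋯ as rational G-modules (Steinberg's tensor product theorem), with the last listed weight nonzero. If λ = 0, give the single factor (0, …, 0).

Compute c_i = Σ_j M_{ij} v_j with v = (-8777, -13635):
  c_1 = -1*-8777 + 0*-13635 = 8777
  c_2 = 1*-8777 + -1*-13635 = 4858
Writing each c_i in base p = 11:
  c_1 = 8777 = 10·11^0 + 5·11^1 + 6·11^2 + 6·11^3
  c_2 = 4858 = 7·11^0 + 1·11^1 + 7·11^2 + 3·11^3
λ_0 = (10, 7)
λ_1 = (5, 1)
λ_2 = (6, 7)
λ_3 = (6, 3)

((10, 7), (5, 1), (6, 7), (6, 3))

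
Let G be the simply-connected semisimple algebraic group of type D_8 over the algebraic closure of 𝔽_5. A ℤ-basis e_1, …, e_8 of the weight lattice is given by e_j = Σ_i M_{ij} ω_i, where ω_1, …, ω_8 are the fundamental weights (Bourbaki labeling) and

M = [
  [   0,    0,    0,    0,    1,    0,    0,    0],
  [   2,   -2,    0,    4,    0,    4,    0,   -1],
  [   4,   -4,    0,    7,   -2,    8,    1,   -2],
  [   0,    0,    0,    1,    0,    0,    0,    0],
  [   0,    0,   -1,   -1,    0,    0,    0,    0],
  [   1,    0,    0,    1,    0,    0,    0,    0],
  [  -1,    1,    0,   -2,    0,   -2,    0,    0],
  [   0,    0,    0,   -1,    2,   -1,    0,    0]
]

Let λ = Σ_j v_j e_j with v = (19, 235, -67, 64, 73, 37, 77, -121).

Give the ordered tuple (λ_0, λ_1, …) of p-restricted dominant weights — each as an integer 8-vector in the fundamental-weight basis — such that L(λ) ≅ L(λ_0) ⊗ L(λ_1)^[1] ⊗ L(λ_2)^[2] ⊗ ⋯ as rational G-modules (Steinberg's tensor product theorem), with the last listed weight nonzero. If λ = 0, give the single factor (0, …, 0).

ω-coordinates c = M·v, v = (19, 235, -67, 64, 73, 37, 77, -121):
  c_1 = 0*19 + 0*235 + 0*-67 + 0*64 + 1*73 + 0*37 + 0*77 + 0*-121 = 73
  c_2 = 2*19 + -2*235 + 0*-67 + 4*64 + 0*73 + 4*37 + 0*77 + -1*-121 = 93
  c_3 = 4*19 + -4*235 + 0*-67 + 7*64 + -2*73 + 8*37 + 1*77 + -2*-121 = 53
  c_4 = 0*19 + 0*235 + 0*-67 + 1*64 + 0*73 + 0*37 + 0*77 + 0*-121 = 64
  c_5 = 0*19 + 0*235 + -1*-67 + -1*64 + 0*73 + 0*37 + 0*77 + 0*-121 = 3
  c_6 = 1*19 + 0*235 + 0*-67 + 1*64 + 0*73 + 0*37 + 0*77 + 0*-121 = 83
  c_7 = -1*19 + 1*235 + 0*-67 + -2*64 + 0*73 + -2*37 + 0*77 + 0*-121 = 14
  c_8 = 0*19 + 0*235 + 0*-67 + -1*64 + 2*73 + -1*37 + 0*77 + 0*-121 = 45
p = 5; digits c_i = Σ_j d_{ij}·5^j, 0 ≤ d_{ij} < 5:
  c_1 = 73 = 3·5^0 + 4·5^1 + 2·5^2
  c_2 = 93 = 3·5^0 + 3·5^1 + 3·5^2
  c_3 = 53 = 3·5^0 + 0·5^1 + 2·5^2
  c_4 = 64 = 4·5^0 + 2·5^1 + 2·5^2
  c_5 = 3 = 3·5^0
  c_6 = 83 = 3·5^0 + 1·5^1 + 3·5^2
  c_7 = 14 = 4·5^0 + 2·5^1
  c_8 = 45 = 0·5^0 + 4·5^1 + 1·5^2
p-restricted factor λ_0 = (3, 3, 3, 4, 3, 3, 4, 0)
p-restricted factor λ_1 = (4, 3, 0, 2, 0, 1, 2, 4)
p-restricted factor λ_2 = (2, 3, 2, 2, 0, 3, 0, 1)

((3, 3, 3, 4, 3, 3, 4, 0), (4, 3, 0, 2, 0, 1, 2, 4), (2, 3, 2, 2, 0, 3, 0, 1))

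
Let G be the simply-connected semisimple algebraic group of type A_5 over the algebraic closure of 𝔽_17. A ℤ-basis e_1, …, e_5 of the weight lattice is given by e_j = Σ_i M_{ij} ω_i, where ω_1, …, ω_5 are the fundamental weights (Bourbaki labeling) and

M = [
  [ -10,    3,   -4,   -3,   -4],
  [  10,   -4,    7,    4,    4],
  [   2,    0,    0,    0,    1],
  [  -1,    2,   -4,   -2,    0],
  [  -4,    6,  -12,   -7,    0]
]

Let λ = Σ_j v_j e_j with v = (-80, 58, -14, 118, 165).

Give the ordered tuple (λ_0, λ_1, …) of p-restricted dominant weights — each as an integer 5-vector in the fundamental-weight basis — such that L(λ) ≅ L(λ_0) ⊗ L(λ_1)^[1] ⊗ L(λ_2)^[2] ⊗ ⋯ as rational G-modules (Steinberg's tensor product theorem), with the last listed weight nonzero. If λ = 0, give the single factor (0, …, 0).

Compute c_i = Σ_j M_{ij} v_j with v = (-80, 58, -14, 118, 165):
  c_1 = -10*-80 + 3*58 + -4*-14 + -3*118 + -4*165 = 16
  c_2 = 10*-80 + -4*58 + 7*-14 + 4*118 + 4*165 = 2
  c_3 = 2*-80 + 0*58 + 0*-14 + 0*118 + 1*165 = 5
  c_4 = -1*-80 + 2*58 + -4*-14 + -2*118 + 0*165 = 16
  c_5 = -4*-80 + 6*58 + -12*-14 + -7*118 + 0*165 = 10
Writing each c_i in base p = 17:
  c_1 = 16 = 16·17^0
  c_2 = 2 = 2·17^0
  c_3 = 5 = 5·17^0
  c_4 = 16 = 16·17^0
  c_5 = 10 = 10·17^0
Factor λ_0 = (16, 2, 5, 16, 10)

((16, 2, 5, 16, 10),)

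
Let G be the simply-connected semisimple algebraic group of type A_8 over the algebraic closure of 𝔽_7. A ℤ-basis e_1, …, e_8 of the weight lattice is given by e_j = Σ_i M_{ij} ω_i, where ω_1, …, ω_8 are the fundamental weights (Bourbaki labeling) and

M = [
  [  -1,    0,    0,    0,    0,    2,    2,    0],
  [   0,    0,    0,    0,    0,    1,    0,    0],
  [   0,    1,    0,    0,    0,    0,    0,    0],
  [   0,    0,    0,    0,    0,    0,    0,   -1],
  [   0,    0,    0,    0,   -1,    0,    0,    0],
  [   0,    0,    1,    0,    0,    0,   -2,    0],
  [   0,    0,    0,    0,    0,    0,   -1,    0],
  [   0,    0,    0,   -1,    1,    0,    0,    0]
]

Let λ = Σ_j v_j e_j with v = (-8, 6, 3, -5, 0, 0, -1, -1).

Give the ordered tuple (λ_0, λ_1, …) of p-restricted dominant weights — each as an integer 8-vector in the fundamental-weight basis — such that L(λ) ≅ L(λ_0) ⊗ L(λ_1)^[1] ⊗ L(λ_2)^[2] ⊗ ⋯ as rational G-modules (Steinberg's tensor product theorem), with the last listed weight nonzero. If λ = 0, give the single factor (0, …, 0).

Converting to the ω-basis (c_i = row i of M dotted with v = (-8, 6, 3, -5, 0, 0, -1, -1)):
  c_1 = (-1)·(-8) + 0·6 + 0·3 + (0)·(-5) + 0·0 + 2·0 + (2)·(-1) + (0)·(-1) = 6
  c_2 = (0)·(-8) + 0·6 + 0·3 + (0)·(-5) + 0·0 + 1·0 + (0)·(-1) + (0)·(-1) = 0
  c_3 = (0)·(-8) + 1·6 + 0·3 + (0)·(-5) + 0·0 + 0·0 + (0)·(-1) + (0)·(-1) = 6
  c_4 = (0)·(-8) + 0·6 + 0·3 + (0)·(-5) + 0·0 + 0·0 + (0)·(-1) + (-1)·(-1) = 1
  c_5 = (0)·(-8) + 0·6 + 0·3 + (0)·(-5) + (-1)·(0) + 0·0 + (0)·(-1) + (0)·(-1) = 0
  c_6 = (0)·(-8) + 0·6 + 1·3 + (0)·(-5) + 0·0 + 0·0 + (-2)·(-1) + (0)·(-1) = 5
  c_7 = (0)·(-8) + 0·6 + 0·3 + (0)·(-5) + 0·0 + 0·0 + (-1)·(-1) + (0)·(-1) = 1
  c_8 = (0)·(-8) + 0·6 + 0·3 + (-1)·(-5) + 1·0 + 0·0 + (0)·(-1) + (0)·(-1) = 5
p = 7; digits c_i = Σ_j d_{ij}·7^j, 0 ≤ d_{ij} < 7:
  c_1 = 6 = 6·7^0
  c_2 = 0
  c_3 = 6 = 6·7^0
  c_4 = 1 = 1·7^0
  c_5 = 0
  c_6 = 5 = 5·7^0
  c_7 = 1 = 1·7^0
  c_8 = 5 = 5·7^0
p-restricted factor λ_0 = (6, 0, 6, 1, 0, 5, 1, 5)

((6, 0, 6, 1, 0, 5, 1, 5),)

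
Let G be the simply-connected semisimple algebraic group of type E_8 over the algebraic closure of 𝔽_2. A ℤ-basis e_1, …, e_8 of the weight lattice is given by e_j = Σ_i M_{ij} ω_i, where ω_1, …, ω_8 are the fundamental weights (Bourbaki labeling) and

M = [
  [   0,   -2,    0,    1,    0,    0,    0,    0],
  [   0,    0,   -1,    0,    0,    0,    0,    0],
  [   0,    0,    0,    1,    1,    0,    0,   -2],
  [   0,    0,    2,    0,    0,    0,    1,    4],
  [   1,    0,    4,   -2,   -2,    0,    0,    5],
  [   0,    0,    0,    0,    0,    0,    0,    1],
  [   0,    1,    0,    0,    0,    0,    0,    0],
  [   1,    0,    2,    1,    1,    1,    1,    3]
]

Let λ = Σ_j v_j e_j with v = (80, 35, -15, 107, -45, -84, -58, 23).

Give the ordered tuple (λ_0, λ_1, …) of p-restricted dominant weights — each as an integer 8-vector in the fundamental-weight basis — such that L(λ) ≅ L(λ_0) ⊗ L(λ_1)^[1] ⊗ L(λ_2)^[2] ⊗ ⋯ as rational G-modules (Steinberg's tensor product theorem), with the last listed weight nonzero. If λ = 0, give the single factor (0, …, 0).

((1, 1, 0, 0, 1, 1, 1, 1), (0, 1, 0, 0, 1, 1, 1, 1), (1, 1, 0, 1, 0, 1, 0, 1), (0, 1, 0, 0, 1, 0, 0, 0), (0, 0, 1, 0, 0, 1, 0, 0), (1, 0, 0, 0, 0, 0, 1, 1))

Change of basis e → ω: c = M·v where v = (80, 35, -15, 107, -45, -84, -58, 23):
  c_1 = (0)·(80) + (-2)·(35) + (0)·(-15) + (1)·(107) + (0)·(-45) + (0)·(-84) + (0)·(-58) + (0)·(23) = 37
  c_2 = (0)·(80) + (0)·(35) + (-1)·(-15) + (0)·(107) + (0)·(-45) + (0)·(-84) + (0)·(-58) + (0)·(23) = 15
  c_3 = (0)·(80) + (0)·(35) + (0)·(-15) + (1)·(107) + (1)·(-45) + (0)·(-84) + (0)·(-58) + (-2)·(23) = 16
  c_4 = (0)·(80) + (0)·(35) + (2)·(-15) + (0)·(107) + (0)·(-45) + (0)·(-84) + (1)·(-58) + (4)·(23) = 4
  c_5 = (1)·(80) + (0)·(35) + (4)·(-15) + (-2)·(107) + (-2)·(-45) + (0)·(-84) + (0)·(-58) + (5)·(23) = 11
  c_6 = (0)·(80) + (0)·(35) + (0)·(-15) + (0)·(107) + (0)·(-45) + (0)·(-84) + (0)·(-58) + (1)·(23) = 23
  c_7 = (0)·(80) + (1)·(35) + (0)·(-15) + (0)·(107) + (0)·(-45) + (0)·(-84) + (0)·(-58) + (0)·(23) = 35
  c_8 = (1)·(80) + (0)·(35) + (2)·(-15) + (1)·(107) + (1)·(-45) + (1)·(-84) + (1)·(-58) + (3)·(23) = 39
p = 2; digits c_i = Σ_j d_{ij}·2^j, 0 ≤ d_{ij} < 2:
  c_1 = 37 = 1·2^0 + 0·2^1 + 1·2^2 + 0·2^3 + 0·2^4 + 1·2^5
  c_2 = 15 = 1·2^0 + 1·2^1 + 1·2^2 + 1·2^3
  c_3 = 16 = 0·2^0 + 0·2^1 + 0·2^2 + 0·2^3 + 1·2^4
  c_4 = 4 = 0·2^0 + 0·2^1 + 1·2^2
  c_5 = 11 = 1·2^0 + 1·2^1 + 0·2^2 + 1·2^3
  c_6 = 23 = 1·2^0 + 1·2^1 + 1·2^2 + 0·2^3 + 1·2^4
  c_7 = 35 = 1·2^0 + 1·2^1 + 0·2^2 + 0·2^3 + 0·2^4 + 1·2^5
  c_8 = 39 = 1·2^0 + 1·2^1 + 1·2^2 + 0·2^3 + 0·2^4 + 1·2^5
p-restricted factor λ_0 = (1, 1, 0, 0, 1, 1, 1, 1)
p-restricted factor λ_1 = (0, 1, 0, 0, 1, 1, 1, 1)
p-restricted factor λ_2 = (1, 1, 0, 1, 0, 1, 0, 1)
p-restricted factor λ_3 = (0, 1, 0, 0, 1, 0, 0, 0)
p-restricted factor λ_4 = (0, 0, 1, 0, 0, 1, 0, 0)
p-restricted factor λ_5 = (1, 0, 0, 0, 0, 0, 1, 1)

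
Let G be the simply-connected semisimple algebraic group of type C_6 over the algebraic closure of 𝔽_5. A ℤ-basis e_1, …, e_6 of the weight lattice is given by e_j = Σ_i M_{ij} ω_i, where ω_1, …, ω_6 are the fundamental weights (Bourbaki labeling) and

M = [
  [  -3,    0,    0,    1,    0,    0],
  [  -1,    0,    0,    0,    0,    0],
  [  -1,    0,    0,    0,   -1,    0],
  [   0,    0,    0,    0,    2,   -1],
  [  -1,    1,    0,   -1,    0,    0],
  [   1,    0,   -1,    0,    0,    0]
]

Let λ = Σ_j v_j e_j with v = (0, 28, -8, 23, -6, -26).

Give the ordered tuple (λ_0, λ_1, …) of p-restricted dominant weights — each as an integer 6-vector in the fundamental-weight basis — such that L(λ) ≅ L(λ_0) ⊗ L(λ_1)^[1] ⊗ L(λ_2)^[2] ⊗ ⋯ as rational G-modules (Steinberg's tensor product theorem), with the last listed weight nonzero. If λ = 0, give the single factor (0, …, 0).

ω-coordinates c = M·v, v = (0, 28, -8, 23, -6, -26):
  c_1 = (-3)·(0) + (0)·(28) + (0)·(-8) + (1)·(23) + (0)·(-6) + (0)·(-26) = 23
  c_2 = (-1)·(0) + (0)·(28) + (0)·(-8) + (0)·(23) + (0)·(-6) + (0)·(-26) = 0
  c_3 = (-1)·(0) + (0)·(28) + (0)·(-8) + (0)·(23) + (-1)·(-6) + (0)·(-26) = 6
  c_4 = (0)·(0) + (0)·(28) + (0)·(-8) + (0)·(23) + (2)·(-6) + (-1)·(-26) = 14
  c_5 = (-1)·(0) + (1)·(28) + (0)·(-8) + (-1)·(23) + (0)·(-6) + (0)·(-26) = 5
  c_6 = (1)·(0) + (0)·(28) + (-1)·(-8) + (0)·(23) + (0)·(-6) + (0)·(-26) = 8
Expand coordinatewise in base 5:
  c_1 = 23 = 3·5^0 + 4·5^1
  c_2 = 0
  c_3 = 6 = 1·5^0 + 1·5^1
  c_4 = 14 = 4·5^0 + 2·5^1
  c_5 = 5 = 0·5^0 + 1·5^1
  c_6 = 8 = 3·5^0 + 1·5^1
Factor λ_0 = (3, 0, 1, 4, 0, 3)
Factor λ_1 = (4, 0, 1, 2, 1, 1)

((3, 0, 1, 4, 0, 3), (4, 0, 1, 2, 1, 1))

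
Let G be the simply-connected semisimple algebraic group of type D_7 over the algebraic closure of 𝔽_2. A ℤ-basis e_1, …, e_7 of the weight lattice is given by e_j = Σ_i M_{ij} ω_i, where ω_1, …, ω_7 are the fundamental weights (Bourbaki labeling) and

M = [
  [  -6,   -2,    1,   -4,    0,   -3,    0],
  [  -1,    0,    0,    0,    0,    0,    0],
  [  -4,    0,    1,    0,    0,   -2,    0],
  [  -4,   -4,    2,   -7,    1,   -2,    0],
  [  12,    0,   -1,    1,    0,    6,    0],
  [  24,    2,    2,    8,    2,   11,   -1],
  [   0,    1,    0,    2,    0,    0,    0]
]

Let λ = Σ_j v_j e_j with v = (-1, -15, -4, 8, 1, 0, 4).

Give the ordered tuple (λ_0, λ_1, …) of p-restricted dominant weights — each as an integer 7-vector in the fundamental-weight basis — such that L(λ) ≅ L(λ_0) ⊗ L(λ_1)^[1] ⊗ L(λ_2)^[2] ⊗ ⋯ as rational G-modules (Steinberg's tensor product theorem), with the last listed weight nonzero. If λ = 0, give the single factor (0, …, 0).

ω-coordinates c = M·v, v = (-1, -15, -4, 8, 1, 0, 4):
  c_1 = -6*-1 + -2*-15 + 1*-4 + -4*8 + 0*1 + -3*0 + 0*4 = 0
  c_2 = -1*-1 + 0*-15 + 0*-4 + 0*8 + 0*1 + 0*0 + 0*4 = 1
  c_3 = -4*-1 + 0*-15 + 1*-4 + 0*8 + 0*1 + -2*0 + 0*4 = 0
  c_4 = -4*-1 + -4*-15 + 2*-4 + -7*8 + 1*1 + -2*0 + 0*4 = 1
  c_5 = 12*-1 + 0*-15 + -1*-4 + 1*8 + 0*1 + 6*0 + 0*4 = 0
  c_6 = 24*-1 + 2*-15 + 2*-4 + 8*8 + 2*1 + 11*0 + -1*4 = 0
  c_7 = 0*-1 + 1*-15 + 0*-4 + 2*8 + 0*1 + 0*0 + 0*4 = 1
Writing each c_i in base p = 2:
  c_1 = 0
  c_2 = 1 = 1·2^0
  c_3 = 0
  c_4 = 1 = 1·2^0
  c_5 = 0
  c_6 = 0
  c_7 = 1 = 1·2^0
Factor λ_0 = (0, 1, 0, 1, 0, 0, 1)

((0, 1, 0, 1, 0, 0, 1),)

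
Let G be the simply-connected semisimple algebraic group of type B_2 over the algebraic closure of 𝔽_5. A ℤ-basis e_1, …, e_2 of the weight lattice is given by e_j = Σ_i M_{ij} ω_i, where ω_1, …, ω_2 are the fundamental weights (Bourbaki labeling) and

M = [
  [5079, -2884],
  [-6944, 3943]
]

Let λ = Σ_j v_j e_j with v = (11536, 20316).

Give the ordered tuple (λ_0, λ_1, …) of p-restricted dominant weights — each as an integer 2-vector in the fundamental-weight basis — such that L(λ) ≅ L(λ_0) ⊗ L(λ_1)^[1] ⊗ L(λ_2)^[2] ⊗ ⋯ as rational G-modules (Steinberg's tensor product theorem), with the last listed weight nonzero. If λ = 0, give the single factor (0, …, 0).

Compute c_i = Σ_j M_{ij} v_j with v = (11536, 20316):
  c_1 = (5079)·(11536) + (-2884)·(20316) = 0
  c_2 = (-6944)·(11536) + (3943)·(20316) = 4
Expand coordinatewise in base 5:
  c_1 = 0
  c_2 = 4 = 4·5^0
Factor λ_0 = (0, 4)

((0, 4),)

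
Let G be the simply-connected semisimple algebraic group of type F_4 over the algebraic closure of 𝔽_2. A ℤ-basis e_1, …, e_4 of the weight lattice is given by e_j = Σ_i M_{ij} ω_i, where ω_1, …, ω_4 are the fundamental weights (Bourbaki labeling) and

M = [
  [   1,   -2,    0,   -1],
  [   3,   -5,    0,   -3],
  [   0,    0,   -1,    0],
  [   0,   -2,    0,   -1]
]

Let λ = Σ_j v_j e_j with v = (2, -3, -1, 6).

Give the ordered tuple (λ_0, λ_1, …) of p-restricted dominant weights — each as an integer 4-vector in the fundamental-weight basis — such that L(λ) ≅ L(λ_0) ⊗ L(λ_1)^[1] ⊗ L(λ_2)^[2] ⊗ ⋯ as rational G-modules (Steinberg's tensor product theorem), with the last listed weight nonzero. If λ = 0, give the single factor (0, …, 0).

Converting to the ω-basis (c_i = row i of M dotted with v = (2, -3, -1, 6)):
  c_1 = 1*2 + -2*-3 + 0*-1 + -1*6 = 2
  c_2 = 3*2 + -5*-3 + 0*-1 + -3*6 = 3
  c_3 = 0*2 + 0*-3 + -1*-1 + 0*6 = 1
  c_4 = 0*2 + -2*-3 + 0*-1 + -1*6 = 0
Expand coordinatewise in base 2:
  c_1 = 2 = 0·2^0 + 1·2^1
  c_2 = 3 = 1·2^0 + 1·2^1
  c_3 = 1 = 1·2^0
  c_4 = 0
p-restricted factor λ_0 = (0, 1, 1, 0)
p-restricted factor λ_1 = (1, 1, 0, 0)

((0, 1, 1, 0), (1, 1, 0, 0))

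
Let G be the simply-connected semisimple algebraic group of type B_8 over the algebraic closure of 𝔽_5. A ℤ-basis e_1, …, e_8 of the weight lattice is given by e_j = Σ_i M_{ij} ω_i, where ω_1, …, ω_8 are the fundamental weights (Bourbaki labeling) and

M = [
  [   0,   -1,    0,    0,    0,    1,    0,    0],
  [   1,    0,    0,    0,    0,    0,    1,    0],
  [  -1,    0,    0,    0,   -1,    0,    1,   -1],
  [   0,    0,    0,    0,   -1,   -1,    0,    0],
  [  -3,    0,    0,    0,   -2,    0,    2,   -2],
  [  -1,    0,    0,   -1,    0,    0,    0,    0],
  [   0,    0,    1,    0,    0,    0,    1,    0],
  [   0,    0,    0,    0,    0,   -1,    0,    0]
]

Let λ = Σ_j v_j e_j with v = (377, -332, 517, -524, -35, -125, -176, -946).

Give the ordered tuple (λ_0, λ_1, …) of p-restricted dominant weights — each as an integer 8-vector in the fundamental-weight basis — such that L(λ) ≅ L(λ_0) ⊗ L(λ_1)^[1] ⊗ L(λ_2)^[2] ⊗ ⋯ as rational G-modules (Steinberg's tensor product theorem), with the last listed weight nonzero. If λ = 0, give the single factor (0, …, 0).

Compute c_i = Σ_j M_{ij} v_j with v = (377, -332, 517, -524, -35, -125, -176, -946):
  c_1 = (0)·(377) + (-1)·(-332) + (0)·(517) + (0)·(-524) + (0)·(-35) + (1)·(-125) + (0)·(-176) + (0)·(-946) = 207
  c_2 = (1)·(377) + (0)·(-332) + (0)·(517) + (0)·(-524) + (0)·(-35) + (0)·(-125) + (1)·(-176) + (0)·(-946) = 201
  c_3 = (-1)·(377) + (0)·(-332) + (0)·(517) + (0)·(-524) + (-1)·(-35) + (0)·(-125) + (1)·(-176) + (-1)·(-946) = 428
  c_4 = (0)·(377) + (0)·(-332) + (0)·(517) + (0)·(-524) + (-1)·(-35) + (-1)·(-125) + (0)·(-176) + (0)·(-946) = 160
  c_5 = (-3)·(377) + (0)·(-332) + (0)·(517) + (0)·(-524) + (-2)·(-35) + (0)·(-125) + (2)·(-176) + (-2)·(-946) = 479
  c_6 = (-1)·(377) + (0)·(-332) + (0)·(517) + (-1)·(-524) + (0)·(-35) + (0)·(-125) + (0)·(-176) + (0)·(-946) = 147
  c_7 = (0)·(377) + (0)·(-332) + (1)·(517) + (0)·(-524) + (0)·(-35) + (0)·(-125) + (1)·(-176) + (0)·(-946) = 341
  c_8 = (0)·(377) + (0)·(-332) + (0)·(517) + (0)·(-524) + (0)·(-35) + (-1)·(-125) + (0)·(-176) + (0)·(-946) = 125
Expand coordinatewise in base 5:
  c_1 = 207 = 2·5^0 + 1·5^1 + 3·5^2 + 1·5^3
  c_2 = 201 = 1·5^0 + 0·5^1 + 3·5^2 + 1·5^3
  c_3 = 428 = 3·5^0 + 0·5^1 + 2·5^2 + 3·5^3
  c_4 = 160 = 0·5^0 + 2·5^1 + 1·5^2 + 1·5^3
  c_5 = 479 = 4·5^0 + 0·5^1 + 4·5^2 + 3·5^3
  c_6 = 147 = 2·5^0 + 4·5^1 + 0·5^2 + 1·5^3
  c_7 = 341 = 1·5^0 + 3·5^1 + 3·5^2 + 2·5^3
  c_8 = 125 = 0·5^0 + 0·5^1 + 0·5^2 + 1·5^3
Factor λ_0 = (2, 1, 3, 0, 4, 2, 1, 0)
Factor λ_1 = (1, 0, 0, 2, 0, 4, 3, 0)
Factor λ_2 = (3, 3, 2, 1, 4, 0, 3, 0)
Factor λ_3 = (1, 1, 3, 1, 3, 1, 2, 1)

((2, 1, 3, 0, 4, 2, 1, 0), (1, 0, 0, 2, 0, 4, 3, 0), (3, 3, 2, 1, 4, 0, 3, 0), (1, 1, 3, 1, 3, 1, 2, 1))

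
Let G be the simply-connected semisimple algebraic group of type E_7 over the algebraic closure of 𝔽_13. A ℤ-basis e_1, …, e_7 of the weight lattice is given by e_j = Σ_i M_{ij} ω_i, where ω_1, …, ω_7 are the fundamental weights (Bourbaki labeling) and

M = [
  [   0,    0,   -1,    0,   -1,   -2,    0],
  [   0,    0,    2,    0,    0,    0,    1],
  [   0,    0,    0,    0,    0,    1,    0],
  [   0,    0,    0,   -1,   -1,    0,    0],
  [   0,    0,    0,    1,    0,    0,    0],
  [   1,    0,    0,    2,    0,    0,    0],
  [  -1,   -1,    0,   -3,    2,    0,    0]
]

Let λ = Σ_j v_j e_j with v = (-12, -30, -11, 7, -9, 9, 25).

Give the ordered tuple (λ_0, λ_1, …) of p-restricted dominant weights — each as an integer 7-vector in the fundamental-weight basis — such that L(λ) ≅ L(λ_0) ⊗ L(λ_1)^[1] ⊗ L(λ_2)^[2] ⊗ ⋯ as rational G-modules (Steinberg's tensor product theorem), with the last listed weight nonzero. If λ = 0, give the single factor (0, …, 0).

Converting to the ω-basis (c_i = row i of M dotted with v = (-12, -30, -11, 7, -9, 9, 25)):
  c_1 = (0)·(-12) + (0)·(-30) + (-1)·(-11) + 0·7 + (-1)·(-9) + (-2)·(9) + 0·25 = 2
  c_2 = (0)·(-12) + (0)·(-30) + (2)·(-11) + 0·7 + (0)·(-9) + 0·9 + 1·25 = 3
  c_3 = (0)·(-12) + (0)·(-30) + (0)·(-11) + 0·7 + (0)·(-9) + 1·9 + 0·25 = 9
  c_4 = (0)·(-12) + (0)·(-30) + (0)·(-11) + (-1)·(7) + (-1)·(-9) + 0·9 + 0·25 = 2
  c_5 = (0)·(-12) + (0)·(-30) + (0)·(-11) + 1·7 + (0)·(-9) + 0·9 + 0·25 = 7
  c_6 = (1)·(-12) + (0)·(-30) + (0)·(-11) + 2·7 + (0)·(-9) + 0·9 + 0·25 = 2
  c_7 = (-1)·(-12) + (-1)·(-30) + (0)·(-11) + (-3)·(7) + (2)·(-9) + 0·9 + 0·25 = 3
Base-13 expansion of each c_i:
  c_1 = 2 = 2·13^0
  c_2 = 3 = 3·13^0
  c_3 = 9 = 9·13^0
  c_4 = 2 = 2·13^0
  c_5 = 7 = 7·13^0
  c_6 = 2 = 2·13^0
  c_7 = 3 = 3·13^0
Factor λ_0 = (2, 3, 9, 2, 7, 2, 3)

((2, 3, 9, 2, 7, 2, 3),)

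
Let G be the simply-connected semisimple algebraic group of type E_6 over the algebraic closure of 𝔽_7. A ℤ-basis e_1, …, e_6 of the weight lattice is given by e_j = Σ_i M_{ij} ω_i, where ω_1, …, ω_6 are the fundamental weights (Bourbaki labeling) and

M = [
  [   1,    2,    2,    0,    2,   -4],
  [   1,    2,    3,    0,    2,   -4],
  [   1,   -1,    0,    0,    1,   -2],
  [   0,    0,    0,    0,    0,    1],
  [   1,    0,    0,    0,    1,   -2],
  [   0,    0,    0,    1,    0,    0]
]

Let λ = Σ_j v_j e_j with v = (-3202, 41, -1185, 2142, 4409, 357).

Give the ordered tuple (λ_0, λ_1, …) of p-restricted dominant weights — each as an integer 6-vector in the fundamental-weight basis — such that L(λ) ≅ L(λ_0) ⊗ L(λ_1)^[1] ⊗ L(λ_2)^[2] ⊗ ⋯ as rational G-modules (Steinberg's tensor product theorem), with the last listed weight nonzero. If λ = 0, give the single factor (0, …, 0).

((3, 1, 4, 0, 3, 0), (5, 4, 1, 2, 0, 5), (3, 0, 2, 0, 3, 1), (5, 2, 1, 1, 1, 6))

Converting to the ω-basis (c_i = row i of M dotted with v = (-3202, 41, -1185, 2142, 4409, 357)):
  c_1 = (1)·(-3202) + 2·41 + (2)·(-1185) + 0·2142 + 2·4409 + (-4)·(357) = 1900
  c_2 = (1)·(-3202) + 2·41 + (3)·(-1185) + 0·2142 + 2·4409 + (-4)·(357) = 715
  c_3 = (1)·(-3202) + (-1)·(41) + (0)·(-1185) + 0·2142 + 1·4409 + (-2)·(357) = 452
  c_4 = (0)·(-3202) + 0·41 + (0)·(-1185) + 0·2142 + 0·4409 + 1·357 = 357
  c_5 = (1)·(-3202) + 0·41 + (0)·(-1185) + 0·2142 + 1·4409 + (-2)·(357) = 493
  c_6 = (0)·(-3202) + 0·41 + (0)·(-1185) + 1·2142 + 0·4409 + 0·357 = 2142
Writing each c_i in base p = 7:
  c_1 = 1900 = 3·7^0 + 5·7^1 + 3·7^2 + 5·7^3
  c_2 = 715 = 1·7^0 + 4·7^1 + 0·7^2 + 2·7^3
  c_3 = 452 = 4·7^0 + 1·7^1 + 2·7^2 + 1·7^3
  c_4 = 357 = 0·7^0 + 2·7^1 + 0·7^2 + 1·7^3
  c_5 = 493 = 3·7^0 + 0·7^1 + 3·7^2 + 1·7^3
  c_6 = 2142 = 0·7^0 + 5·7^1 + 1·7^2 + 6·7^3
Factor λ_0 = (3, 1, 4, 0, 3, 0)
Factor λ_1 = (5, 4, 1, 2, 0, 5)
Factor λ_2 = (3, 0, 2, 0, 3, 1)
Factor λ_3 = (5, 2, 1, 1, 1, 6)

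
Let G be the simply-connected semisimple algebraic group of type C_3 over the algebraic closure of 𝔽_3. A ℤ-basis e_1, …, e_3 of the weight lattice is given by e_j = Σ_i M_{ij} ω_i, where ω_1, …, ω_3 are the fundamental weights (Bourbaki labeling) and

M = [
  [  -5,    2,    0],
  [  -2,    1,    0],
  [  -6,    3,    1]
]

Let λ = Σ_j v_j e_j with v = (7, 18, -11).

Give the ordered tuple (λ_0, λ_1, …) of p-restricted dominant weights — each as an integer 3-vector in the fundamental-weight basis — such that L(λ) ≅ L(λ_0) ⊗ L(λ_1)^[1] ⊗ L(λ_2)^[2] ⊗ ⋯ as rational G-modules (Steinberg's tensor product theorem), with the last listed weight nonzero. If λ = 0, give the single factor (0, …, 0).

((1, 1, 1), (0, 1, 0))

Compute c_i = Σ_j M_{ij} v_j with v = (7, 18, -11):
  c_1 = (-5)·(7) + (2)·(18) + (0)·(-11) = 1
  c_2 = (-2)·(7) + (1)·(18) + (0)·(-11) = 4
  c_3 = (-6)·(7) + (3)·(18) + (1)·(-11) = 1
Writing each c_i in base p = 3:
  c_1 = 1 = 1·3^0
  c_2 = 4 = 1·3^0 + 1·3^1
  c_3 = 1 = 1·3^0
Factor λ_0 = (1, 1, 1)
Factor λ_1 = (0, 1, 0)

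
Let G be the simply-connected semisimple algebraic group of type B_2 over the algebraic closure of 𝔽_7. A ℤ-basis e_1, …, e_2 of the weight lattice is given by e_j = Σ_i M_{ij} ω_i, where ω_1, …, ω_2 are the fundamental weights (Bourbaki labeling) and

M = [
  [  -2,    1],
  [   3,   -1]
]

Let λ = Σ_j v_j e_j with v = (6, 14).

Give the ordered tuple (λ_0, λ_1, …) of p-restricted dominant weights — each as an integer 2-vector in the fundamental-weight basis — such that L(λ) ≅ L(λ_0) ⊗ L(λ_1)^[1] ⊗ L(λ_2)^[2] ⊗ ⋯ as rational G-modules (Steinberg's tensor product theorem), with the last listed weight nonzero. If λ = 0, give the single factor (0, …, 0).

((2, 4),)

Change of basis e → ω: c = M·v where v = (6, 14):
  c_1 = (-2)·(6) + 1·14 = 2
  c_2 = 3·6 + (-1)·(14) = 4
Base-7 expansion of each c_i:
  c_1 = 2 = 2·7^0
  c_2 = 4 = 4·7^0
Factor λ_0 = (2, 4)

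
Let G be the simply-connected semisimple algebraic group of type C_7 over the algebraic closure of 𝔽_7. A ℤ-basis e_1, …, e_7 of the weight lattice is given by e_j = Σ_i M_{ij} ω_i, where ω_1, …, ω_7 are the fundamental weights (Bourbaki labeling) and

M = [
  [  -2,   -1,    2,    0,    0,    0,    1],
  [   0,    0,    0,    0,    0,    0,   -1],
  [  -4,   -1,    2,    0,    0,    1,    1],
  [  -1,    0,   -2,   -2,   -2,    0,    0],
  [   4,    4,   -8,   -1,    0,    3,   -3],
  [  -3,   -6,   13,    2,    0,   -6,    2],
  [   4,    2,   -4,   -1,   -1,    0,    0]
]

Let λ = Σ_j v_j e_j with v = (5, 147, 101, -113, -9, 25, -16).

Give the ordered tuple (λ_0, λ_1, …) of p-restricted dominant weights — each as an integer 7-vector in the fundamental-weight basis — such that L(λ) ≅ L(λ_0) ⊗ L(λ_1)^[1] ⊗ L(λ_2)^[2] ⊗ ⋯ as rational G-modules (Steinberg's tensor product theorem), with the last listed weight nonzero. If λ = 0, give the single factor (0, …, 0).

Compute c_i = Σ_j M_{ij} v_j with v = (5, 147, 101, -113, -9, 25, -16):
  c_1 = (-2)·(5) + (-1)·(147) + 2·101 + (0)·(-113) + (0)·(-9) + 0·25 + (1)·(-16) = 29
  c_2 = 0·5 + 0·147 + 0·101 + (0)·(-113) + (0)·(-9) + 0·25 + (-1)·(-16) = 16
  c_3 = (-4)·(5) + (-1)·(147) + 2·101 + (0)·(-113) + (0)·(-9) + 1·25 + (1)·(-16) = 44
  c_4 = (-1)·(5) + 0·147 + (-2)·(101) + (-2)·(-113) + (-2)·(-9) + 0·25 + (0)·(-16) = 37
  c_5 = 4·5 + 4·147 + (-8)·(101) + (-1)·(-113) + (0)·(-9) + 3·25 + (-3)·(-16) = 36
  c_6 = (-3)·(5) + (-6)·(147) + 13·101 + (2)·(-113) + (0)·(-9) + (-6)·(25) + (2)·(-16) = 8
  c_7 = 4·5 + 2·147 + (-4)·(101) + (-1)·(-113) + (-1)·(-9) + 0·25 + (0)·(-16) = 32
Writing each c_i in base p = 7:
  c_1 = 29 = 1·7^0 + 4·7^1
  c_2 = 16 = 2·7^0 + 2·7^1
  c_3 = 44 = 2·7^0 + 6·7^1
  c_4 = 37 = 2·7^0 + 5·7^1
  c_5 = 36 = 1·7^0 + 5·7^1
  c_6 = 8 = 1·7^0 + 1·7^1
  c_7 = 32 = 4·7^0 + 4·7^1
p-restricted factor λ_0 = (1, 2, 2, 2, 1, 1, 4)
p-restricted factor λ_1 = (4, 2, 6, 5, 5, 1, 4)

((1, 2, 2, 2, 1, 1, 4), (4, 2, 6, 5, 5, 1, 4))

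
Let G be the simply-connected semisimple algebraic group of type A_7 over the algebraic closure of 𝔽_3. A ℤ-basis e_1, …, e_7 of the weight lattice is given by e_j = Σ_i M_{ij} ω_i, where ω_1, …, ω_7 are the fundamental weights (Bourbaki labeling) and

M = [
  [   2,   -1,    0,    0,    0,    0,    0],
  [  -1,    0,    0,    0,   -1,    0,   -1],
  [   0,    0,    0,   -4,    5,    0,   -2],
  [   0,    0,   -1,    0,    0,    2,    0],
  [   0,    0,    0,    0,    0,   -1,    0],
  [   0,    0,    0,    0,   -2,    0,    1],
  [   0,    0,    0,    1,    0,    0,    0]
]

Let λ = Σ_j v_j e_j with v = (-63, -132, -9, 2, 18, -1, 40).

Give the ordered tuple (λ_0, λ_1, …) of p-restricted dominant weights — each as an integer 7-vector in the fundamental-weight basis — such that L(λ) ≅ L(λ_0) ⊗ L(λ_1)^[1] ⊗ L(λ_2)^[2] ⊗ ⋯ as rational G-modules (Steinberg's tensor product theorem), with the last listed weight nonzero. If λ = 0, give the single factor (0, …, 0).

((0, 2, 2, 1, 1, 1, 2), (2, 1, 0, 2, 0, 1, 0))

Compute c_i = Σ_j M_{ij} v_j with v = (-63, -132, -9, 2, 18, -1, 40):
  c_1 = (2)·(-63) + (-1)·(-132) + (0)·(-9) + (0)·(2) + (0)·(18) + (0)·(-1) + (0)·(40) = 6
  c_2 = (-1)·(-63) + (0)·(-132) + (0)·(-9) + (0)·(2) + (-1)·(18) + (0)·(-1) + (-1)·(40) = 5
  c_3 = (0)·(-63) + (0)·(-132) + (0)·(-9) + (-4)·(2) + (5)·(18) + (0)·(-1) + (-2)·(40) = 2
  c_4 = (0)·(-63) + (0)·(-132) + (-1)·(-9) + (0)·(2) + (0)·(18) + (2)·(-1) + (0)·(40) = 7
  c_5 = (0)·(-63) + (0)·(-132) + (0)·(-9) + (0)·(2) + (0)·(18) + (-1)·(-1) + (0)·(40) = 1
  c_6 = (0)·(-63) + (0)·(-132) + (0)·(-9) + (0)·(2) + (-2)·(18) + (0)·(-1) + (1)·(40) = 4
  c_7 = (0)·(-63) + (0)·(-132) + (0)·(-9) + (1)·(2) + (0)·(18) + (0)·(-1) + (0)·(40) = 2
Writing each c_i in base p = 3:
  c_1 = 6 = 0·3^0 + 2·3^1
  c_2 = 5 = 2·3^0 + 1·3^1
  c_3 = 2 = 2·3^0
  c_4 = 7 = 1·3^0 + 2·3^1
  c_5 = 1 = 1·3^0
  c_6 = 4 = 1·3^0 + 1·3^1
  c_7 = 2 = 2·3^0
Factor λ_0 = (0, 2, 2, 1, 1, 1, 2)
Factor λ_1 = (2, 1, 0, 2, 0, 1, 0)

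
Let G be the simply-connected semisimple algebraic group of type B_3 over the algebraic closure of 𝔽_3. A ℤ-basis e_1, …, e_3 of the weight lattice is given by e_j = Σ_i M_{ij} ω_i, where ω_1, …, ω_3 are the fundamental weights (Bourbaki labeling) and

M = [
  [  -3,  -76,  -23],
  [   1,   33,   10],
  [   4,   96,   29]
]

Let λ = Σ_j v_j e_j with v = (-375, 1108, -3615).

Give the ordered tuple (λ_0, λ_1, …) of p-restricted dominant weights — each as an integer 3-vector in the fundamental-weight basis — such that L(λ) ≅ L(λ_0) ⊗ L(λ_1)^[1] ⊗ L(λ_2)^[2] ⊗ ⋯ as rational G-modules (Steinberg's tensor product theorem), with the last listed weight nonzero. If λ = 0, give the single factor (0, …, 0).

((2, 0, 0), (2, 1, 2), (0, 1, 0), (2, 1, 1))

In the fundamental-weight basis, λ has coordinates c = M·v (v = (-375, 1108, -3615)):
  c_1 = -3*-375 + -76*1108 + -23*-3615 = 62
  c_2 = 1*-375 + 33*1108 + 10*-3615 = 39
  c_3 = 4*-375 + 96*1108 + 29*-3615 = 33
p = 3; digits c_i = Σ_j d_{ij}·3^j, 0 ≤ d_{ij} < 3:
  c_1 = 62 = 2·3^0 + 2·3^1 + 0·3^2 + 2·3^3
  c_2 = 39 = 0·3^0 + 1·3^1 + 1·3^2 + 1·3^3
  c_3 = 33 = 0·3^0 + 2·3^1 + 0·3^2 + 1·3^3
p-restricted factor λ_0 = (2, 0, 0)
p-restricted factor λ_1 = (2, 1, 2)
p-restricted factor λ_2 = (0, 1, 0)
p-restricted factor λ_3 = (2, 1, 1)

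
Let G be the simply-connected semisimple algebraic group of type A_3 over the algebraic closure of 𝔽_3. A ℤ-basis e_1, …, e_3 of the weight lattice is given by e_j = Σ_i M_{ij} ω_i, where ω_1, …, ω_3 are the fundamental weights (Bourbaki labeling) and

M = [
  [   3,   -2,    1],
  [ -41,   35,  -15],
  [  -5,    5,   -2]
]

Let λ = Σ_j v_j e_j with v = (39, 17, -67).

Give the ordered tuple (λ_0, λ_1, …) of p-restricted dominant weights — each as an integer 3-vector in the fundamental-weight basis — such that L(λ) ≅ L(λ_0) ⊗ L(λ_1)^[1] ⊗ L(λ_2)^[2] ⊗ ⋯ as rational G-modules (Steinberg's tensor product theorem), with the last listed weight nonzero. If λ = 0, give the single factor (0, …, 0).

Converting to the ω-basis (c_i = row i of M dotted with v = (39, 17, -67)):
  c_1 = 3*39 + -2*17 + 1*-67 = 16
  c_2 = -41*39 + 35*17 + -15*-67 = 1
  c_3 = -5*39 + 5*17 + -2*-67 = 24
p = 3; digits c_i = Σ_j d_{ij}·3^j, 0 ≤ d_{ij} < 3:
  c_1 = 16 = 1·3^0 + 2·3^1 + 1·3^2
  c_2 = 1 = 1·3^0
  c_3 = 24 = 0·3^0 + 2·3^1 + 2·3^2
λ_0 = (1, 1, 0)
λ_1 = (2, 0, 2)
λ_2 = (1, 0, 2)

((1, 1, 0), (2, 0, 2), (1, 0, 2))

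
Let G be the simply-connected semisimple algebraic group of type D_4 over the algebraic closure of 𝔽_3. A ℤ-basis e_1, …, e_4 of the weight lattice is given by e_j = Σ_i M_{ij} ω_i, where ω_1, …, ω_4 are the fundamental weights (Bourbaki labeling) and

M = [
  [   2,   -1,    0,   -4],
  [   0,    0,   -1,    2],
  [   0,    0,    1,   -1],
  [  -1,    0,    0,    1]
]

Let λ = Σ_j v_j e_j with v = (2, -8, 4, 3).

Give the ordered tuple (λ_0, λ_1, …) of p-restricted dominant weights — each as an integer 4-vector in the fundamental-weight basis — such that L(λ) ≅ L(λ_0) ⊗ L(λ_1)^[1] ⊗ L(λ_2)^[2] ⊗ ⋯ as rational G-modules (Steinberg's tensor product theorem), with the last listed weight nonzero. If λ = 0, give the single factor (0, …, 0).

ω-coordinates c = M·v, v = (2, -8, 4, 3):
  c_1 = 2·2 + (-1)·(-8) + 0·4 + (-4)·(3) = 0
  c_2 = 0·2 + (0)·(-8) + (-1)·(4) + 2·3 = 2
  c_3 = 0·2 + (0)·(-8) + 1·4 + (-1)·(3) = 1
  c_4 = (-1)·(2) + (0)·(-8) + 0·4 + 1·3 = 1
Base-3 expansion of each c_i:
  c_1 = 0
  c_2 = 2 = 2·3^0
  c_3 = 1 = 1·3^0
  c_4 = 1 = 1·3^0
p-restricted factor λ_0 = (0, 2, 1, 1)

((0, 2, 1, 1),)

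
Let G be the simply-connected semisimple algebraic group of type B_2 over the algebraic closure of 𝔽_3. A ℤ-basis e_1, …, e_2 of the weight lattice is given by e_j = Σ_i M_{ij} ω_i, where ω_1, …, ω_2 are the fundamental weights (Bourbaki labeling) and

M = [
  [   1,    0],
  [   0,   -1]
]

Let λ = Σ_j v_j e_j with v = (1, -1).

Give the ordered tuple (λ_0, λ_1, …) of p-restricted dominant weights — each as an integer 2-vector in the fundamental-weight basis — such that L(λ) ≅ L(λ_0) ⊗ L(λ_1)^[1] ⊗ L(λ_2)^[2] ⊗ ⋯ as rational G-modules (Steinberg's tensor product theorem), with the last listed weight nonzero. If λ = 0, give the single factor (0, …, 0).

In the fundamental-weight basis, λ has coordinates c = M·v (v = (1, -1)):
  c_1 = 1·1 + (0)·(-1) = 1
  c_2 = 0·1 + (-1)·(-1) = 1
Writing each c_i in base p = 3:
  c_1 = 1 = 1·3^0
  c_2 = 1 = 1·3^0
Factor λ_0 = (1, 1)

((1, 1),)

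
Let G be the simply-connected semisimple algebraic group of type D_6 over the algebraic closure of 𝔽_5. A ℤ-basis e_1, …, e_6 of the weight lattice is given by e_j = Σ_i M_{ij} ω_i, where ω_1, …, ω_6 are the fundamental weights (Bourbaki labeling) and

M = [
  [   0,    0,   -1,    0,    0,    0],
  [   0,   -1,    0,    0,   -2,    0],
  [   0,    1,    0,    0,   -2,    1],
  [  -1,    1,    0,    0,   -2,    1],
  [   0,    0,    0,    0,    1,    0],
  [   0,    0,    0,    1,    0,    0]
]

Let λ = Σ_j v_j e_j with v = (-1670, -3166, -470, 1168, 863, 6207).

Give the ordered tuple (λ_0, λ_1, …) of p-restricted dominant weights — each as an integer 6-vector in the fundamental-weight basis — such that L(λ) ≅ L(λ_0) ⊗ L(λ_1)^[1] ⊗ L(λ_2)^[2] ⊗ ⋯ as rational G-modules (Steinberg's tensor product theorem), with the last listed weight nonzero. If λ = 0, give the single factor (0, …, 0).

Change of basis e → ω: c = M·v where v = (-1670, -3166, -470, 1168, 863, 6207):
  c_1 = 0*-1670 + 0*-3166 + -1*-470 + 0*1168 + 0*863 + 0*6207 = 470
  c_2 = 0*-1670 + -1*-3166 + 0*-470 + 0*1168 + -2*863 + 0*6207 = 1440
  c_3 = 0*-1670 + 1*-3166 + 0*-470 + 0*1168 + -2*863 + 1*6207 = 1315
  c_4 = -1*-1670 + 1*-3166 + 0*-470 + 0*1168 + -2*863 + 1*6207 = 2985
  c_5 = 0*-1670 + 0*-3166 + 0*-470 + 0*1168 + 1*863 + 0*6207 = 863
  c_6 = 0*-1670 + 0*-3166 + 0*-470 + 1*1168 + 0*863 + 0*6207 = 1168
Writing each c_i in base p = 5:
  c_1 = 470 = 0·5^0 + 4·5^1 + 3·5^2 + 3·5^3
  c_2 = 1440 = 0·5^0 + 3·5^1 + 2·5^2 + 1·5^3 + 2·5^4
  c_3 = 1315 = 0·5^0 + 3·5^1 + 2·5^2 + 0·5^3 + 2·5^4
  c_4 = 2985 = 0·5^0 + 2·5^1 + 4·5^2 + 3·5^3 + 4·5^4
  c_5 = 863 = 3·5^0 + 2·5^1 + 4·5^2 + 1·5^3 + 1·5^4
  c_6 = 1168 = 3·5^0 + 3·5^1 + 1·5^2 + 4·5^3 + 1·5^4
Factor λ_0 = (0, 0, 0, 0, 3, 3)
Factor λ_1 = (4, 3, 3, 2, 2, 3)
Factor λ_2 = (3, 2, 2, 4, 4, 1)
Factor λ_3 = (3, 1, 0, 3, 1, 4)
Factor λ_4 = (0, 2, 2, 4, 1, 1)

((0, 0, 0, 0, 3, 3), (4, 3, 3, 2, 2, 3), (3, 2, 2, 4, 4, 1), (3, 1, 0, 3, 1, 4), (0, 2, 2, 4, 1, 1))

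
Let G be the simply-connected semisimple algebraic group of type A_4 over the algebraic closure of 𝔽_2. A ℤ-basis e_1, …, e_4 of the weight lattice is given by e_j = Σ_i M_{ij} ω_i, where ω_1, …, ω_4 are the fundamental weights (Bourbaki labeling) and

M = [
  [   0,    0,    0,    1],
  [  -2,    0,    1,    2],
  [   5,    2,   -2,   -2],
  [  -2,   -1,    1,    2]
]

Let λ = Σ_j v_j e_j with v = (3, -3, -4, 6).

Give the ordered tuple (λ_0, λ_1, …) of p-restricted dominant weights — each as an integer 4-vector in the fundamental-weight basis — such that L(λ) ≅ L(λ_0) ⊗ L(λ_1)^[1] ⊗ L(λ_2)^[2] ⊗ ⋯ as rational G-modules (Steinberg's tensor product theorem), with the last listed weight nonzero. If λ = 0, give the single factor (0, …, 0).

Compute c_i = Σ_j M_{ij} v_j with v = (3, -3, -4, 6):
  c_1 = 0·3 + (0)·(-3) + (0)·(-4) + 1·6 = 6
  c_2 = (-2)·(3) + (0)·(-3) + (1)·(-4) + 2·6 = 2
  c_3 = 5·3 + (2)·(-3) + (-2)·(-4) + (-2)·(6) = 5
  c_4 = (-2)·(3) + (-1)·(-3) + (1)·(-4) + 2·6 = 5
p = 2; digits c_i = Σ_j d_{ij}·2^j, 0 ≤ d_{ij} < 2:
  c_1 = 6 = 0·2^0 + 1·2^1 + 1·2^2
  c_2 = 2 = 0·2^0 + 1·2^1
  c_3 = 5 = 1·2^0 + 0·2^1 + 1·2^2
  c_4 = 5 = 1·2^0 + 0·2^1 + 1·2^2
Factor λ_0 = (0, 0, 1, 1)
Factor λ_1 = (1, 1, 0, 0)
Factor λ_2 = (1, 0, 1, 1)

((0, 0, 1, 1), (1, 1, 0, 0), (1, 0, 1, 1))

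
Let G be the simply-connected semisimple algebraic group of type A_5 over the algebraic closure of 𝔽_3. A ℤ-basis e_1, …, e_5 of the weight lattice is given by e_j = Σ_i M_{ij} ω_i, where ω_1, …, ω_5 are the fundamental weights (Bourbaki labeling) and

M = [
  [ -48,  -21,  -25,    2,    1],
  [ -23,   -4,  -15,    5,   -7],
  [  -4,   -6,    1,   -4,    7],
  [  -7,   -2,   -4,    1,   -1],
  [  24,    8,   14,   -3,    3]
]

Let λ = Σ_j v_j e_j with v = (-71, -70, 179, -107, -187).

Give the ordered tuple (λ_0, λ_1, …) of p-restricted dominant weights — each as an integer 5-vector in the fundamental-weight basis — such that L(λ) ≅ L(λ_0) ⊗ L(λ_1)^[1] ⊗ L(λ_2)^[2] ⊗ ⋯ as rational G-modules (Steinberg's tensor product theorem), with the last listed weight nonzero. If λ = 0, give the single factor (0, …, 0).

((2, 2, 2, 1, 2),)

ω-coordinates c = M·v, v = (-71, -70, 179, -107, -187):
  c_1 = (-48)·(-71) + (-21)·(-70) + (-25)·(179) + (2)·(-107) + (1)·(-187) = 2
  c_2 = (-23)·(-71) + (-4)·(-70) + (-15)·(179) + (5)·(-107) + (-7)·(-187) = 2
  c_3 = (-4)·(-71) + (-6)·(-70) + 1·179 + (-4)·(-107) + (7)·(-187) = 2
  c_4 = (-7)·(-71) + (-2)·(-70) + (-4)·(179) + (1)·(-107) + (-1)·(-187) = 1
  c_5 = (24)·(-71) + (8)·(-70) + 14·179 + (-3)·(-107) + (3)·(-187) = 2
p = 3; digits c_i = Σ_j d_{ij}·3^j, 0 ≤ d_{ij} < 3:
  c_1 = 2 = 2·3^0
  c_2 = 2 = 2·3^0
  c_3 = 2 = 2·3^0
  c_4 = 1 = 1·3^0
  c_5 = 2 = 2·3^0
p-restricted factor λ_0 = (2, 2, 2, 1, 2)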